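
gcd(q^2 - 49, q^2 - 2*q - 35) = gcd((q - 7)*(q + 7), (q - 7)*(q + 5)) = q - 7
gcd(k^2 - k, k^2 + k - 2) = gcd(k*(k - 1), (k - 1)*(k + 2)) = k - 1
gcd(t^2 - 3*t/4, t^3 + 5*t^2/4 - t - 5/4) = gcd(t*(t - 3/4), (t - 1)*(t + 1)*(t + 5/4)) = 1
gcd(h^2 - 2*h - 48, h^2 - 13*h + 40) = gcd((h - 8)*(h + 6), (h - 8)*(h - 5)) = h - 8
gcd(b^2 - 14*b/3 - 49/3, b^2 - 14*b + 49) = b - 7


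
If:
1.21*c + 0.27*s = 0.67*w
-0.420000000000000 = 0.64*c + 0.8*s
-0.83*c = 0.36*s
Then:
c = 0.35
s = -0.80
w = 0.31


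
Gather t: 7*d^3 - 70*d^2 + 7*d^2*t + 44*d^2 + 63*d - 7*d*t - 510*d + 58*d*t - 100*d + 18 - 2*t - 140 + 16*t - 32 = 7*d^3 - 26*d^2 - 547*d + t*(7*d^2 + 51*d + 14) - 154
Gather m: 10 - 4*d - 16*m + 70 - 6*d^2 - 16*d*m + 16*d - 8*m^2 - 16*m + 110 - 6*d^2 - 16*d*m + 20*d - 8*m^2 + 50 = -12*d^2 + 32*d - 16*m^2 + m*(-32*d - 32) + 240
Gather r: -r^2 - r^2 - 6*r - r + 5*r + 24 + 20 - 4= -2*r^2 - 2*r + 40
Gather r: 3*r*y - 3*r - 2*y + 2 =r*(3*y - 3) - 2*y + 2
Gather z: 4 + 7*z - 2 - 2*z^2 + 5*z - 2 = -2*z^2 + 12*z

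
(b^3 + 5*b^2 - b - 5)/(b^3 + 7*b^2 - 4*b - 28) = (b^3 + 5*b^2 - b - 5)/(b^3 + 7*b^2 - 4*b - 28)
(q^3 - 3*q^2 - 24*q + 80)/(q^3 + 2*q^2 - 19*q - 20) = (q - 4)/(q + 1)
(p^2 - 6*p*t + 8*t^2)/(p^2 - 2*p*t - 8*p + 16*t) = (p - 4*t)/(p - 8)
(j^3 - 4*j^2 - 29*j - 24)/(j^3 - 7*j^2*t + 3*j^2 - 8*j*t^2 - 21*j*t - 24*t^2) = (-j^2 + 7*j + 8)/(-j^2 + 7*j*t + 8*t^2)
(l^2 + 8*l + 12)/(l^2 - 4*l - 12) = (l + 6)/(l - 6)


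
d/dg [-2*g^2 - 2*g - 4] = -4*g - 2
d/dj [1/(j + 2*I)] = -1/(j + 2*I)^2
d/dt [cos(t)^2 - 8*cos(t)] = 2*(4 - cos(t))*sin(t)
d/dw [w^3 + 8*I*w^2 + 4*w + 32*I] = 3*w^2 + 16*I*w + 4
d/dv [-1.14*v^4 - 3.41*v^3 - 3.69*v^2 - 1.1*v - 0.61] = -4.56*v^3 - 10.23*v^2 - 7.38*v - 1.1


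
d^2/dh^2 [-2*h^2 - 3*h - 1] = -4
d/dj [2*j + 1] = 2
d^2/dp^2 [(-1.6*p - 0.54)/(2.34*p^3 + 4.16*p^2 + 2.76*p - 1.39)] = (-52.56576*p^5 - 128.932128*p^4 - 118.816256*p^3 - 139.44528*p^2 - 103.249848*p - 26.74848)/(12.812904*p^9 + 68.335488*p^8 + 166.82328*p^7 + 210.359708*p^6 + 115.581024*p^5 - 30.95976*p^4 - 61.168626*p^3 - 7.652784*p^2 + 15.997788*p - 2.685619)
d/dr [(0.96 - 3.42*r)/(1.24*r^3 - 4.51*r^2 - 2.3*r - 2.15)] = (8.4816*r^3 - 18.9954*r^2 + 8.6592*r + 9.561)/(1.5376*r^6 - 11.1848*r^5 + 14.6361*r^4 + 15.414*r^3 + 24.683*r^2 + 9.89*r + 4.6225)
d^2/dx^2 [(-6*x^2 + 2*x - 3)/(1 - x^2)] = 2*(-2*x^3 + 27*x^2 - 6*x + 9)/(x^6 - 3*x^4 + 3*x^2 - 1)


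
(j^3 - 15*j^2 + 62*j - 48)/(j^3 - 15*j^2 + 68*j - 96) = (j^2 - 7*j + 6)/(j^2 - 7*j + 12)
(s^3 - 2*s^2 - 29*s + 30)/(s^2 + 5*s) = s - 7 + 6/s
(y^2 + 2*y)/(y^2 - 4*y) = (y + 2)/(y - 4)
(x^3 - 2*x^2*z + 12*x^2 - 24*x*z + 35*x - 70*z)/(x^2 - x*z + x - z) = (x^3 - 2*x^2*z + 12*x^2 - 24*x*z + 35*x - 70*z)/(x^2 - x*z + x - z)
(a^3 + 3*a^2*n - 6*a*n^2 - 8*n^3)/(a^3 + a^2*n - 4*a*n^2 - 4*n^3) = (a + 4*n)/(a + 2*n)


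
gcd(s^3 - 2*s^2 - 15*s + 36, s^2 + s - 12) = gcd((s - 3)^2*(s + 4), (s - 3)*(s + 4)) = s^2 + s - 12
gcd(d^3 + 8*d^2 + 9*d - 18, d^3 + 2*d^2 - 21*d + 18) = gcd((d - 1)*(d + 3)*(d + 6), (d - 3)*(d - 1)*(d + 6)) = d^2 + 5*d - 6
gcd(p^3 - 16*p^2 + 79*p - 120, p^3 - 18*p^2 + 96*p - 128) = p - 8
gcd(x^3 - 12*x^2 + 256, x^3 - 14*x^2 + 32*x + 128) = x^2 - 16*x + 64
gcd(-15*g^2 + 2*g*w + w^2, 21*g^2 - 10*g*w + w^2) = -3*g + w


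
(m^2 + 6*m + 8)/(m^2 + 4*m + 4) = (m + 4)/(m + 2)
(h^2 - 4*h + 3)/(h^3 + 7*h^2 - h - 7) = (h - 3)/(h^2 + 8*h + 7)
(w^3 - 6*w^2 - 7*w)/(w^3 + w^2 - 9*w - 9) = w*(w - 7)/(w^2 - 9)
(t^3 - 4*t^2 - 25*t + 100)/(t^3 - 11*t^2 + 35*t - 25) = (t^2 + t - 20)/(t^2 - 6*t + 5)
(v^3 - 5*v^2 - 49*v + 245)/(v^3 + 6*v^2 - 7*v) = (v^2 - 12*v + 35)/(v*(v - 1))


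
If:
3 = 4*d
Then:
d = 3/4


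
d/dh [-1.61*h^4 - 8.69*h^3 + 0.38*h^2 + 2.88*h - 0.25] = -6.44*h^3 - 26.07*h^2 + 0.76*h + 2.88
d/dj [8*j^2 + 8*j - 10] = 16*j + 8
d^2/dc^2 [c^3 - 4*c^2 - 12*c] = 6*c - 8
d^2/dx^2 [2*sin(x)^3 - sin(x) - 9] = (13 - 18*sin(x)^2)*sin(x)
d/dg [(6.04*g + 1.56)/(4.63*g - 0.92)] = (11.757232 - 59.169548*g)/(4.63*g - 0.92)^3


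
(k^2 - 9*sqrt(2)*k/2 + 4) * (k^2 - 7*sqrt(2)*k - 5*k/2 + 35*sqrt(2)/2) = k^4 - 23*sqrt(2)*k^3/2 - 5*k^3/2 + 115*sqrt(2)*k^2/4 + 67*k^2 - 335*k/2 - 28*sqrt(2)*k + 70*sqrt(2)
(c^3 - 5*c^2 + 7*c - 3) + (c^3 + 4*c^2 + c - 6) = 2*c^3 - c^2 + 8*c - 9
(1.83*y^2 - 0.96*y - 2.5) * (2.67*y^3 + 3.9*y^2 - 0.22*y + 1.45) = 4.8861*y^5 + 4.5738*y^4 - 10.8216*y^3 - 6.8853*y^2 - 0.842*y - 3.625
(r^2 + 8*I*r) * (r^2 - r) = r^4 - r^3 + 8*I*r^3 - 8*I*r^2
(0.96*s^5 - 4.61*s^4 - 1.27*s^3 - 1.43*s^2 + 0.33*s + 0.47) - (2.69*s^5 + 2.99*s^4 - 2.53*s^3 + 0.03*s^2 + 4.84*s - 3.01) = -1.73*s^5 - 7.6*s^4 + 1.26*s^3 - 1.46*s^2 - 4.51*s + 3.48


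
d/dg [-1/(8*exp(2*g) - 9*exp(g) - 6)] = (16*exp(g) - 9)*exp(g)/(-8*exp(2*g) + 9*exp(g) + 6)^2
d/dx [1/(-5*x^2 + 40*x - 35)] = 2*(x - 4)/(5*(x^2 - 8*x + 7)^2)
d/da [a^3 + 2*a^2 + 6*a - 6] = 3*a^2 + 4*a + 6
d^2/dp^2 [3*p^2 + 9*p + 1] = 6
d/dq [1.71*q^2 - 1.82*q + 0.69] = 3.42*q - 1.82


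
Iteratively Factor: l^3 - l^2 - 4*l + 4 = (l - 2)*(l^2 + l - 2) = (l - 2)*(l - 1)*(l + 2)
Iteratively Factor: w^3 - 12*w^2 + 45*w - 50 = (w - 5)*(w^2 - 7*w + 10) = (w - 5)*(w - 2)*(w - 5)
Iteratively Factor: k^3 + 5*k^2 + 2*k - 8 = (k - 1)*(k^2 + 6*k + 8) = (k - 1)*(k + 2)*(k + 4)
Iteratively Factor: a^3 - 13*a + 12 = (a - 1)*(a^2 + a - 12) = (a - 1)*(a + 4)*(a - 3)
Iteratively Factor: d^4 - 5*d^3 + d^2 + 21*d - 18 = (d - 1)*(d^3 - 4*d^2 - 3*d + 18) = (d - 3)*(d - 1)*(d^2 - d - 6) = (d - 3)^2*(d - 1)*(d + 2)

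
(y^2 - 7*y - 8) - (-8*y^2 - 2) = 9*y^2 - 7*y - 6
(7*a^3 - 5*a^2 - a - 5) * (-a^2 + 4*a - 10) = -7*a^5 + 33*a^4 - 89*a^3 + 51*a^2 - 10*a + 50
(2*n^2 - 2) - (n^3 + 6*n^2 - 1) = -n^3 - 4*n^2 - 1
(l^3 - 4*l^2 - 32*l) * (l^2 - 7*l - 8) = l^5 - 11*l^4 - 12*l^3 + 256*l^2 + 256*l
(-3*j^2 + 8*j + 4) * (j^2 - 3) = -3*j^4 + 8*j^3 + 13*j^2 - 24*j - 12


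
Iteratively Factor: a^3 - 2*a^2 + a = (a)*(a^2 - 2*a + 1) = a*(a - 1)*(a - 1)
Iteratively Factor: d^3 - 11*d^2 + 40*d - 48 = (d - 4)*(d^2 - 7*d + 12) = (d - 4)^2*(d - 3)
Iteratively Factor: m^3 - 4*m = (m + 2)*(m^2 - 2*m) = (m - 2)*(m + 2)*(m)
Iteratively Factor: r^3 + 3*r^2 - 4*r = (r + 4)*(r^2 - r) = r*(r + 4)*(r - 1)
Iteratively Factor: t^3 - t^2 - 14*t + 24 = (t + 4)*(t^2 - 5*t + 6) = (t - 3)*(t + 4)*(t - 2)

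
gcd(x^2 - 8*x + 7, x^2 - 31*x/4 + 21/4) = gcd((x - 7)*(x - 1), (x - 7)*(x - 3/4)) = x - 7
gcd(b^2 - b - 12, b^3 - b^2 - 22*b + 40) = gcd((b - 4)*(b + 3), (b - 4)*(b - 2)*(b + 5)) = b - 4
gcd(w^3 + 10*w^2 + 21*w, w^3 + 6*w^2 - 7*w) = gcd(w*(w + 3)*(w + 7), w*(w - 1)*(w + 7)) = w^2 + 7*w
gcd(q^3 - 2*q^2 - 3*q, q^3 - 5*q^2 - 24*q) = q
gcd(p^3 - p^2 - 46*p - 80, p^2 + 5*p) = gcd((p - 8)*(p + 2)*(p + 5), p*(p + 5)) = p + 5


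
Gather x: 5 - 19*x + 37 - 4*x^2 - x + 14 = -4*x^2 - 20*x + 56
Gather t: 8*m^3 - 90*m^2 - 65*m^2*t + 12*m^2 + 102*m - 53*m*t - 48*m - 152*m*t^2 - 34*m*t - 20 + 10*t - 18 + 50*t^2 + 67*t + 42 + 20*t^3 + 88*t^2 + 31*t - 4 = 8*m^3 - 78*m^2 + 54*m + 20*t^3 + t^2*(138 - 152*m) + t*(-65*m^2 - 87*m + 108)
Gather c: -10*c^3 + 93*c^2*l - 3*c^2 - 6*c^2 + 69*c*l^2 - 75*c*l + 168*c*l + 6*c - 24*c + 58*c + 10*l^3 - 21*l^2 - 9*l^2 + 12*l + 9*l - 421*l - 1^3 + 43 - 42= -10*c^3 + c^2*(93*l - 9) + c*(69*l^2 + 93*l + 40) + 10*l^3 - 30*l^2 - 400*l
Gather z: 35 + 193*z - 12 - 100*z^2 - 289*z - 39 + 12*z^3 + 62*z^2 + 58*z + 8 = 12*z^3 - 38*z^2 - 38*z - 8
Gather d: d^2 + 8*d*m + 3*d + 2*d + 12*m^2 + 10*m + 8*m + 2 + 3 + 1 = d^2 + d*(8*m + 5) + 12*m^2 + 18*m + 6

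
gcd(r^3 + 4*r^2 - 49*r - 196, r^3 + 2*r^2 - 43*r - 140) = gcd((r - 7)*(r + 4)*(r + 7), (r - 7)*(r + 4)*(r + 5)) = r^2 - 3*r - 28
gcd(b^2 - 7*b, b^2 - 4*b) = b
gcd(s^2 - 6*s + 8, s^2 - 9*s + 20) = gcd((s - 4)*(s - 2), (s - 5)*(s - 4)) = s - 4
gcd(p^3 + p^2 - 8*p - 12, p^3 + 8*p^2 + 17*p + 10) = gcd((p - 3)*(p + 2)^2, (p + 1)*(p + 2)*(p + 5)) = p + 2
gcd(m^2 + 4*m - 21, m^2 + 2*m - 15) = m - 3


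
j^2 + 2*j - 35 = (j - 5)*(j + 7)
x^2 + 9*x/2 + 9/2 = (x + 3/2)*(x + 3)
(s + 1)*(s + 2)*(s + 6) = s^3 + 9*s^2 + 20*s + 12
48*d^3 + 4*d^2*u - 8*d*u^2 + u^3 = (-6*d + u)*(-4*d + u)*(2*d + u)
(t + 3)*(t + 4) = t^2 + 7*t + 12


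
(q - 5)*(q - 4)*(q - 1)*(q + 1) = q^4 - 9*q^3 + 19*q^2 + 9*q - 20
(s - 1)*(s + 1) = s^2 - 1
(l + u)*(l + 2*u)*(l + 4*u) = l^3 + 7*l^2*u + 14*l*u^2 + 8*u^3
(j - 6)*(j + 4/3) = j^2 - 14*j/3 - 8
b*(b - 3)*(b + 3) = b^3 - 9*b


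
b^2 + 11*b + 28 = (b + 4)*(b + 7)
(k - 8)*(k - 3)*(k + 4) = k^3 - 7*k^2 - 20*k + 96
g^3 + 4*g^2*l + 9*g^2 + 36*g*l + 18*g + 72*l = (g + 3)*(g + 6)*(g + 4*l)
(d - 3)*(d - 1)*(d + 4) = d^3 - 13*d + 12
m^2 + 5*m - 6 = (m - 1)*(m + 6)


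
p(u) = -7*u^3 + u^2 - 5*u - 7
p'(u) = -21*u^2 + 2*u - 5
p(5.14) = -956.86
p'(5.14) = -549.53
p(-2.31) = 96.17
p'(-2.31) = -121.68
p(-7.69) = 3273.88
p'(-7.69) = -1262.24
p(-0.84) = 2.05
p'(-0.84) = -21.50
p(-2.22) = 85.62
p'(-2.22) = -112.94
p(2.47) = -118.73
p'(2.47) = -128.18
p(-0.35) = -4.83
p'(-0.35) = -8.27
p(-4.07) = 501.85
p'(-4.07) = -361.00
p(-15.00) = 23918.00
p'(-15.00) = -4760.00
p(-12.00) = 12293.00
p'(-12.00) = -3053.00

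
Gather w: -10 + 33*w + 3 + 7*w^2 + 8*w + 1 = 7*w^2 + 41*w - 6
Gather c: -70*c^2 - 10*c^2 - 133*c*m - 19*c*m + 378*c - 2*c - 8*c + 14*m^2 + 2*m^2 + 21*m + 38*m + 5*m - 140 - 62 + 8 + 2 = -80*c^2 + c*(368 - 152*m) + 16*m^2 + 64*m - 192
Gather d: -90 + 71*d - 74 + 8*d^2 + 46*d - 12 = 8*d^2 + 117*d - 176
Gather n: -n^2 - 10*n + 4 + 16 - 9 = -n^2 - 10*n + 11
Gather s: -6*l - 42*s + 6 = -6*l - 42*s + 6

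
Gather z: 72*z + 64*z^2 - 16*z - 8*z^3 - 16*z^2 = -8*z^3 + 48*z^2 + 56*z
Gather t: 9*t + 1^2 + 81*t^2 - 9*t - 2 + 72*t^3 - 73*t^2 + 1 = 72*t^3 + 8*t^2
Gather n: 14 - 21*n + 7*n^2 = 7*n^2 - 21*n + 14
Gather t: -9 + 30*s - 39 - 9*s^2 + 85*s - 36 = -9*s^2 + 115*s - 84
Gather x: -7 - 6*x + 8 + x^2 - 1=x^2 - 6*x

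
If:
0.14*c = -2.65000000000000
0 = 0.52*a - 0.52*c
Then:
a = -18.93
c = -18.93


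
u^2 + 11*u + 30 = (u + 5)*(u + 6)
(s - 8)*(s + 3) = s^2 - 5*s - 24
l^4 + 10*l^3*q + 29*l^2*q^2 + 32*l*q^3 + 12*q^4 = (l + q)^2*(l + 2*q)*(l + 6*q)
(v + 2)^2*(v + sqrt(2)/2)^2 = v^4 + sqrt(2)*v^3 + 4*v^3 + 9*v^2/2 + 4*sqrt(2)*v^2 + 2*v + 4*sqrt(2)*v + 2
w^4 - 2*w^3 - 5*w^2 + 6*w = w*(w - 3)*(w - 1)*(w + 2)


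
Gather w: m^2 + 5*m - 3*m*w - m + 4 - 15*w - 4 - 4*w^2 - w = m^2 + 4*m - 4*w^2 + w*(-3*m - 16)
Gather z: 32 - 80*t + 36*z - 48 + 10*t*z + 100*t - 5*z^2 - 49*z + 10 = 20*t - 5*z^2 + z*(10*t - 13) - 6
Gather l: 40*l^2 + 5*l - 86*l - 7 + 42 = 40*l^2 - 81*l + 35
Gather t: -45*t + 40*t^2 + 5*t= 40*t^2 - 40*t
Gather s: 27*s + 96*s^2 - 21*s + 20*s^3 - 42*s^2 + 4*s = 20*s^3 + 54*s^2 + 10*s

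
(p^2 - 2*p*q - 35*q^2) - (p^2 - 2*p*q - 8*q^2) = -27*q^2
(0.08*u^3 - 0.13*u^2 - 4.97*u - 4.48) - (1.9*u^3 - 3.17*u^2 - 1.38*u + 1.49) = -1.82*u^3 + 3.04*u^2 - 3.59*u - 5.97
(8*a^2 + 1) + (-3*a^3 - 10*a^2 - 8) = -3*a^3 - 2*a^2 - 7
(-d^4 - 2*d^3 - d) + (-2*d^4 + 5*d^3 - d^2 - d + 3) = -3*d^4 + 3*d^3 - d^2 - 2*d + 3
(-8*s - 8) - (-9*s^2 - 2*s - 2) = 9*s^2 - 6*s - 6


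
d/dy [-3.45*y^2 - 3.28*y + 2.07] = -6.9*y - 3.28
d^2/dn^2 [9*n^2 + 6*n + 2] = 18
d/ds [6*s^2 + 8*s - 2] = 12*s + 8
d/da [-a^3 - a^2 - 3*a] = -3*a^2 - 2*a - 3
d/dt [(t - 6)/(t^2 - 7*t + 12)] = (t^2 - 7*t - (t - 6)*(2*t - 7) + 12)/(t^2 - 7*t + 12)^2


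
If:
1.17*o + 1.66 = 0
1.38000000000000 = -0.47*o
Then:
No Solution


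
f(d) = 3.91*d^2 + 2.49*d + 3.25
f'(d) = 7.82*d + 2.49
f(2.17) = 27.07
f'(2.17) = 19.46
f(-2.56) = 22.50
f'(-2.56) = -17.53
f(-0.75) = 3.58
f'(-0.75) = -3.38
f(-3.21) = 35.55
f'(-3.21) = -22.61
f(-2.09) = 15.13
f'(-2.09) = -13.85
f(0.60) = 6.15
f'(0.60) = 7.18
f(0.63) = 6.37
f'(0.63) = 7.42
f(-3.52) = 42.93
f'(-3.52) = -25.04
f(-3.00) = 30.97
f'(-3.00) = -20.97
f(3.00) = 45.91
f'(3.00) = 25.95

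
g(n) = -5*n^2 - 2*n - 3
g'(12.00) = -122.00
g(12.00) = -747.00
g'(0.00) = -2.00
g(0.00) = -3.00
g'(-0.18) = -0.20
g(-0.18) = -2.80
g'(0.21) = -4.10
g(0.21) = -3.64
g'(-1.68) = 14.80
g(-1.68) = -13.75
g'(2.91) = -31.10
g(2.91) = -51.16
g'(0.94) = -11.40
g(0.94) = -9.30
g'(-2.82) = 26.20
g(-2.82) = -37.12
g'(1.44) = -16.40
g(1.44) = -16.25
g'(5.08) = -52.80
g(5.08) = -142.19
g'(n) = -10*n - 2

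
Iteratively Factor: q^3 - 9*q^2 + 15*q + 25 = (q - 5)*(q^2 - 4*q - 5) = (q - 5)^2*(q + 1)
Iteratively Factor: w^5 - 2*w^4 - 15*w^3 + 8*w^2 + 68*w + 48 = (w - 3)*(w^4 + w^3 - 12*w^2 - 28*w - 16) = (w - 3)*(w + 1)*(w^3 - 12*w - 16) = (w - 3)*(w + 1)*(w + 2)*(w^2 - 2*w - 8) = (w - 3)*(w + 1)*(w + 2)^2*(w - 4)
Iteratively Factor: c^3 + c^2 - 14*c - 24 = (c + 3)*(c^2 - 2*c - 8) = (c - 4)*(c + 3)*(c + 2)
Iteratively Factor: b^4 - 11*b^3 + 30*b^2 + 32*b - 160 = (b + 2)*(b^3 - 13*b^2 + 56*b - 80) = (b - 5)*(b + 2)*(b^2 - 8*b + 16) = (b - 5)*(b - 4)*(b + 2)*(b - 4)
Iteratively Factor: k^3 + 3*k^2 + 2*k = (k)*(k^2 + 3*k + 2) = k*(k + 1)*(k + 2)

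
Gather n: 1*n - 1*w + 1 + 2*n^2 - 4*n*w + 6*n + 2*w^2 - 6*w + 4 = 2*n^2 + n*(7 - 4*w) + 2*w^2 - 7*w + 5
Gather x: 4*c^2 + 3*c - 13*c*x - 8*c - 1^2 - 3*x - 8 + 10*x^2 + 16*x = 4*c^2 - 5*c + 10*x^2 + x*(13 - 13*c) - 9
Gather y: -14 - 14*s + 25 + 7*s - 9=2 - 7*s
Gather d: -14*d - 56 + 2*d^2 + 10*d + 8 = 2*d^2 - 4*d - 48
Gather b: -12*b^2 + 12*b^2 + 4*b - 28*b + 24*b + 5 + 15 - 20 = 0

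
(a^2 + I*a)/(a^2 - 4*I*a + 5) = a/(a - 5*I)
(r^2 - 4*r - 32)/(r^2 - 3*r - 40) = (r + 4)/(r + 5)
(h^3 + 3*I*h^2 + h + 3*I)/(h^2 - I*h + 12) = (h^2 + 1)/(h - 4*I)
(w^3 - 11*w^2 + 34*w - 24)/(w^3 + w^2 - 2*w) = (w^2 - 10*w + 24)/(w*(w + 2))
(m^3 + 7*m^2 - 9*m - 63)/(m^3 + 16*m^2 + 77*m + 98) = (m^2 - 9)/(m^2 + 9*m + 14)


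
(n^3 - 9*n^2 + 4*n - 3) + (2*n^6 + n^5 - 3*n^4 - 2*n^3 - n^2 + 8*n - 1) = 2*n^6 + n^5 - 3*n^4 - n^3 - 10*n^2 + 12*n - 4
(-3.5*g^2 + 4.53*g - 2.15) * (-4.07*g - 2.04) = 14.245*g^3 - 11.2971*g^2 - 0.4907*g + 4.386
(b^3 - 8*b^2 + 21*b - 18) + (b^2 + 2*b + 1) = b^3 - 7*b^2 + 23*b - 17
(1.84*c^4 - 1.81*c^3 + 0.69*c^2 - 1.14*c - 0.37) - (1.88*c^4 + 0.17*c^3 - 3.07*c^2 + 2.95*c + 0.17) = -0.0399999999999998*c^4 - 1.98*c^3 + 3.76*c^2 - 4.09*c - 0.54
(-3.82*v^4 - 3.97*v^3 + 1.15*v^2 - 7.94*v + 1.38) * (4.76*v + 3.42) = -18.1832*v^5 - 31.9616*v^4 - 8.1034*v^3 - 33.8614*v^2 - 20.586*v + 4.7196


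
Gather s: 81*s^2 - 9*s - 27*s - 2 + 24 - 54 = 81*s^2 - 36*s - 32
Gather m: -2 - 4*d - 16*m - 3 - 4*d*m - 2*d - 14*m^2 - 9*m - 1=-6*d - 14*m^2 + m*(-4*d - 25) - 6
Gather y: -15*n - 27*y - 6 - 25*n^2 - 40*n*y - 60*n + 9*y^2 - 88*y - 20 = -25*n^2 - 75*n + 9*y^2 + y*(-40*n - 115) - 26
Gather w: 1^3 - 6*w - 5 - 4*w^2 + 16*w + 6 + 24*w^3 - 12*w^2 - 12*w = 24*w^3 - 16*w^2 - 2*w + 2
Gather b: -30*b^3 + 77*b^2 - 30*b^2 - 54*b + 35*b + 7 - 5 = -30*b^3 + 47*b^2 - 19*b + 2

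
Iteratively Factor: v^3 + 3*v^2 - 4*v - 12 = (v + 3)*(v^2 - 4) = (v + 2)*(v + 3)*(v - 2)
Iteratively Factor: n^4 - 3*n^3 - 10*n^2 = (n + 2)*(n^3 - 5*n^2) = n*(n + 2)*(n^2 - 5*n) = n*(n - 5)*(n + 2)*(n)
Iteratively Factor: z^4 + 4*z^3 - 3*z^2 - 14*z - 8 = (z + 1)*(z^3 + 3*z^2 - 6*z - 8) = (z + 1)^2*(z^2 + 2*z - 8) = (z + 1)^2*(z + 4)*(z - 2)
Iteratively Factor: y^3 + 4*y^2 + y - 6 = (y - 1)*(y^2 + 5*y + 6) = (y - 1)*(y + 3)*(y + 2)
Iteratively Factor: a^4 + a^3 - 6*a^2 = (a + 3)*(a^3 - 2*a^2) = (a - 2)*(a + 3)*(a^2) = a*(a - 2)*(a + 3)*(a)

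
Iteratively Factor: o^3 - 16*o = (o + 4)*(o^2 - 4*o) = (o - 4)*(o + 4)*(o)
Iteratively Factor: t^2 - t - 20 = (t - 5)*(t + 4)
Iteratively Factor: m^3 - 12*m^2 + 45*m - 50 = (m - 5)*(m^2 - 7*m + 10) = (m - 5)*(m - 2)*(m - 5)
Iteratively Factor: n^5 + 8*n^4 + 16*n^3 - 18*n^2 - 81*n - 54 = (n + 3)*(n^4 + 5*n^3 + n^2 - 21*n - 18) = (n + 1)*(n + 3)*(n^3 + 4*n^2 - 3*n - 18) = (n - 2)*(n + 1)*(n + 3)*(n^2 + 6*n + 9) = (n - 2)*(n + 1)*(n + 3)^2*(n + 3)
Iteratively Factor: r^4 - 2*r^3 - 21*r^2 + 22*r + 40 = (r + 4)*(r^3 - 6*r^2 + 3*r + 10) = (r + 1)*(r + 4)*(r^2 - 7*r + 10) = (r - 2)*(r + 1)*(r + 4)*(r - 5)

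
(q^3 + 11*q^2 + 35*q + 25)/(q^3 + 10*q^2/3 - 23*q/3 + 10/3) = 3*(q^2 + 6*q + 5)/(3*q^2 - 5*q + 2)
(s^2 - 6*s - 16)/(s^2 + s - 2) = (s - 8)/(s - 1)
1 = 1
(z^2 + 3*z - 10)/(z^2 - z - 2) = (z + 5)/(z + 1)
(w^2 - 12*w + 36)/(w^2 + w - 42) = (w - 6)/(w + 7)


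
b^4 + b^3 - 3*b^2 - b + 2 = (b - 1)^2*(b + 1)*(b + 2)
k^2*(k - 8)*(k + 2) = k^4 - 6*k^3 - 16*k^2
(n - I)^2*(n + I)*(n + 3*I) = n^4 + 2*I*n^3 + 4*n^2 + 2*I*n + 3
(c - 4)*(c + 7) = c^2 + 3*c - 28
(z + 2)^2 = z^2 + 4*z + 4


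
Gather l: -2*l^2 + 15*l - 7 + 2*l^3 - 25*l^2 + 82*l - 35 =2*l^3 - 27*l^2 + 97*l - 42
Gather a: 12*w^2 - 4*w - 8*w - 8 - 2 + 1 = 12*w^2 - 12*w - 9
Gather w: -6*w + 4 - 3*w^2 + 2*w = -3*w^2 - 4*w + 4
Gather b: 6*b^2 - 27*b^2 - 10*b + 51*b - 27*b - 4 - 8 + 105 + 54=-21*b^2 + 14*b + 147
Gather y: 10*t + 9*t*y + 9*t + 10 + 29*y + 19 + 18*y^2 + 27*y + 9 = 19*t + 18*y^2 + y*(9*t + 56) + 38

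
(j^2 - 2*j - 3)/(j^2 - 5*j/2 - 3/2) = 2*(j + 1)/(2*j + 1)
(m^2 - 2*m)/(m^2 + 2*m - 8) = m/(m + 4)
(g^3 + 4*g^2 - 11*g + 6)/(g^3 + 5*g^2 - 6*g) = (g - 1)/g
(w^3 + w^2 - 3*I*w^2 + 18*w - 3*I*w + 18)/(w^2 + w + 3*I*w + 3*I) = w - 6*I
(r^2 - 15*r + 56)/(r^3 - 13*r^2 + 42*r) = (r - 8)/(r*(r - 6))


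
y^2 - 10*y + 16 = (y - 8)*(y - 2)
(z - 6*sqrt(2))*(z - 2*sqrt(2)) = z^2 - 8*sqrt(2)*z + 24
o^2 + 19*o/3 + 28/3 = (o + 7/3)*(o + 4)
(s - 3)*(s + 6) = s^2 + 3*s - 18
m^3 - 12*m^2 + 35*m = m*(m - 7)*(m - 5)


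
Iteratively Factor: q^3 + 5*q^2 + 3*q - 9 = (q + 3)*(q^2 + 2*q - 3) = (q - 1)*(q + 3)*(q + 3)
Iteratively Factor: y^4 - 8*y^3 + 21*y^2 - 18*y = (y - 3)*(y^3 - 5*y^2 + 6*y) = (y - 3)*(y - 2)*(y^2 - 3*y) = (y - 3)^2*(y - 2)*(y)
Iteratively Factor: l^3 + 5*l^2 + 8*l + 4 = (l + 2)*(l^2 + 3*l + 2) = (l + 2)^2*(l + 1)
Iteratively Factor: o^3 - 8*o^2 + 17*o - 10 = (o - 1)*(o^2 - 7*o + 10) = (o - 5)*(o - 1)*(o - 2)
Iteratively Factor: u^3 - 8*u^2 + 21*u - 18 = (u - 3)*(u^2 - 5*u + 6) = (u - 3)*(u - 2)*(u - 3)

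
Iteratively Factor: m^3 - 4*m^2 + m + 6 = (m + 1)*(m^2 - 5*m + 6) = (m - 3)*(m + 1)*(m - 2)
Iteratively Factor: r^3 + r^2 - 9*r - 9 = (r - 3)*(r^2 + 4*r + 3) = (r - 3)*(r + 1)*(r + 3)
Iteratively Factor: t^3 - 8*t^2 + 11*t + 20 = (t + 1)*(t^2 - 9*t + 20) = (t - 5)*(t + 1)*(t - 4)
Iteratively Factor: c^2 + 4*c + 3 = (c + 1)*(c + 3)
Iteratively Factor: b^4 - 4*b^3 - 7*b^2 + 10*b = (b - 1)*(b^3 - 3*b^2 - 10*b) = b*(b - 1)*(b^2 - 3*b - 10) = b*(b - 1)*(b + 2)*(b - 5)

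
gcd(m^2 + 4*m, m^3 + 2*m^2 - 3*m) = m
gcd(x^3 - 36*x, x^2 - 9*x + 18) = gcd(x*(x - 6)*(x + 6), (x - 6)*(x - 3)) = x - 6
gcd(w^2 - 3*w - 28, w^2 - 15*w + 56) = w - 7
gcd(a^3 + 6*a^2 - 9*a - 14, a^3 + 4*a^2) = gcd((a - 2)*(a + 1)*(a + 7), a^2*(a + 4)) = 1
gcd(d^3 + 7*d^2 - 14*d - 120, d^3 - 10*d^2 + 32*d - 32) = d - 4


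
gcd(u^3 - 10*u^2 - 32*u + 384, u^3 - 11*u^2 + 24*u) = u - 8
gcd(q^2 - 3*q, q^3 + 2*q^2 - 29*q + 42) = q - 3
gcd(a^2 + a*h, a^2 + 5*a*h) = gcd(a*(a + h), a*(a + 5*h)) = a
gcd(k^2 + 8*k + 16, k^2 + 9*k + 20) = k + 4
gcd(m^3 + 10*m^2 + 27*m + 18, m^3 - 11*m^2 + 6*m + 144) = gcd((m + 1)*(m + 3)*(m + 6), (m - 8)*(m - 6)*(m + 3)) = m + 3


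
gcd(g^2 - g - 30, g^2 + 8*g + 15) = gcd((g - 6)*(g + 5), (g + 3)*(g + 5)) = g + 5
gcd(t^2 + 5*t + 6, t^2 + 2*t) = t + 2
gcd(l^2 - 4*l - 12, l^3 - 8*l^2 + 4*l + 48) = l^2 - 4*l - 12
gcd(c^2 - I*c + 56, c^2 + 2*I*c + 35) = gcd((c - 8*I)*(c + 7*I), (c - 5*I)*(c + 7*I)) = c + 7*I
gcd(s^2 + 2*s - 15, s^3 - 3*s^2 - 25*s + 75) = s^2 + 2*s - 15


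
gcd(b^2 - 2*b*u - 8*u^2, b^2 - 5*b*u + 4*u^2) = -b + 4*u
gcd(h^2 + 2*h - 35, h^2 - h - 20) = h - 5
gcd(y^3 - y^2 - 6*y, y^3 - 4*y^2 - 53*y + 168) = y - 3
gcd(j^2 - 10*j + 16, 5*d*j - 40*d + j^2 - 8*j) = j - 8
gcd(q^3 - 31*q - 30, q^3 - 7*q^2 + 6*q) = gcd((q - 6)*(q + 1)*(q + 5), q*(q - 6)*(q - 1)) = q - 6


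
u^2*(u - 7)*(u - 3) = u^4 - 10*u^3 + 21*u^2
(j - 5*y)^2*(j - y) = j^3 - 11*j^2*y + 35*j*y^2 - 25*y^3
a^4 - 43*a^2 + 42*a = a*(a - 6)*(a - 1)*(a + 7)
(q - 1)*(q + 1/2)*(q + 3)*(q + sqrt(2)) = q^4 + sqrt(2)*q^3 + 5*q^3/2 - 2*q^2 + 5*sqrt(2)*q^2/2 - 2*sqrt(2)*q - 3*q/2 - 3*sqrt(2)/2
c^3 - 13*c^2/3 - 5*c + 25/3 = (c - 5)*(c - 1)*(c + 5/3)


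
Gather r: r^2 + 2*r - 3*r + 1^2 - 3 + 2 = r^2 - r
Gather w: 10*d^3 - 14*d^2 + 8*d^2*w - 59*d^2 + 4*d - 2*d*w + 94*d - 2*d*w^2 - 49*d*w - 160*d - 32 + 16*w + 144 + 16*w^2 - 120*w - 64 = 10*d^3 - 73*d^2 - 62*d + w^2*(16 - 2*d) + w*(8*d^2 - 51*d - 104) + 48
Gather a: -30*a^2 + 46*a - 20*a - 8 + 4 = -30*a^2 + 26*a - 4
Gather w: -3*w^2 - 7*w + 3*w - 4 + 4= -3*w^2 - 4*w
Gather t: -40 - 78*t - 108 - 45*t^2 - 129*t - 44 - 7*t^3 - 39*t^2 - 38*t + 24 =-7*t^3 - 84*t^2 - 245*t - 168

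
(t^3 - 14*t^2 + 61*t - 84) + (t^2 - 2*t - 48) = t^3 - 13*t^2 + 59*t - 132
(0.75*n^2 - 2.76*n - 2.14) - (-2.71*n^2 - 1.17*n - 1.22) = 3.46*n^2 - 1.59*n - 0.92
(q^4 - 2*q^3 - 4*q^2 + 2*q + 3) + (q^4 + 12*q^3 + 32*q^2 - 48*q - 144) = 2*q^4 + 10*q^3 + 28*q^2 - 46*q - 141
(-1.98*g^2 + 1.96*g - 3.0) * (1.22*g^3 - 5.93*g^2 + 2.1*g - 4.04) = -2.4156*g^5 + 14.1326*g^4 - 19.4408*g^3 + 29.9052*g^2 - 14.2184*g + 12.12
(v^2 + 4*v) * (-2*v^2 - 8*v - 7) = -2*v^4 - 16*v^3 - 39*v^2 - 28*v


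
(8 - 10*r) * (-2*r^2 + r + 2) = 20*r^3 - 26*r^2 - 12*r + 16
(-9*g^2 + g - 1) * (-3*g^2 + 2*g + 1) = 27*g^4 - 21*g^3 - 4*g^2 - g - 1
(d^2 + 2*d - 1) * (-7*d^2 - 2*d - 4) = -7*d^4 - 16*d^3 - d^2 - 6*d + 4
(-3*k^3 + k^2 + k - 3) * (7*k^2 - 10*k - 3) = -21*k^5 + 37*k^4 + 6*k^3 - 34*k^2 + 27*k + 9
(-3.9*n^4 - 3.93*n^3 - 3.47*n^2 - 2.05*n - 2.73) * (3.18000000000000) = -12.402*n^4 - 12.4974*n^3 - 11.0346*n^2 - 6.519*n - 8.6814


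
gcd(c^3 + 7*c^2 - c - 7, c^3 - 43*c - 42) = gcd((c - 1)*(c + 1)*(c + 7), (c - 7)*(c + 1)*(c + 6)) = c + 1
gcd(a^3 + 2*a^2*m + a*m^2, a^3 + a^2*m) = a^2 + a*m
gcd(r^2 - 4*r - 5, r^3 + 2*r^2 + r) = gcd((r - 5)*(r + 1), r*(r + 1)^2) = r + 1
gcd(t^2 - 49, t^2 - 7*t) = t - 7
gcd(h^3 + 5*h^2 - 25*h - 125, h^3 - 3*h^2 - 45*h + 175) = h - 5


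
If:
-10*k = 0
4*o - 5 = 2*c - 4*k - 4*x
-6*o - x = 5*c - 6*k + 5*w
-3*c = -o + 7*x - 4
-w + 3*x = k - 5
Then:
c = -625/78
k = 0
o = -71/12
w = 753/52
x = 493/156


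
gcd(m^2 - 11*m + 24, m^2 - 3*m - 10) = 1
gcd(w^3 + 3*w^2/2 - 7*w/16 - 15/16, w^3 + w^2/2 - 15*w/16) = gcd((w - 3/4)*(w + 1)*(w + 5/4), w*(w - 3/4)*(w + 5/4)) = w^2 + w/2 - 15/16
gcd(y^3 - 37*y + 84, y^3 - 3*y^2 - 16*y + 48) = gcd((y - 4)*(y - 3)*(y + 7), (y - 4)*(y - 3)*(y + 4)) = y^2 - 7*y + 12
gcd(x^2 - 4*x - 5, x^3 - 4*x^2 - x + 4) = x + 1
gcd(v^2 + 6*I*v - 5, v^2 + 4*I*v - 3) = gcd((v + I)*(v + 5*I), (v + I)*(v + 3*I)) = v + I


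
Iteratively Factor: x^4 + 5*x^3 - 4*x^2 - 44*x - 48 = (x + 4)*(x^3 + x^2 - 8*x - 12) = (x + 2)*(x + 4)*(x^2 - x - 6) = (x - 3)*(x + 2)*(x + 4)*(x + 2)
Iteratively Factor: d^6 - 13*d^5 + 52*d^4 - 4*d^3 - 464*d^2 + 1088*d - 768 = (d - 4)*(d^5 - 9*d^4 + 16*d^3 + 60*d^2 - 224*d + 192) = (d - 4)*(d + 3)*(d^4 - 12*d^3 + 52*d^2 - 96*d + 64) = (d - 4)^2*(d + 3)*(d^3 - 8*d^2 + 20*d - 16) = (d - 4)^3*(d + 3)*(d^2 - 4*d + 4) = (d - 4)^3*(d - 2)*(d + 3)*(d - 2)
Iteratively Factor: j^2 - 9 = (j - 3)*(j + 3)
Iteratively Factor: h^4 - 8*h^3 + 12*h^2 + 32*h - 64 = (h - 2)*(h^3 - 6*h^2 + 32) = (h - 2)*(h + 2)*(h^2 - 8*h + 16) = (h - 4)*(h - 2)*(h + 2)*(h - 4)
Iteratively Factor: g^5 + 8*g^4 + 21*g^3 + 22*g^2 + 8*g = (g + 4)*(g^4 + 4*g^3 + 5*g^2 + 2*g) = (g + 1)*(g + 4)*(g^3 + 3*g^2 + 2*g) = (g + 1)^2*(g + 4)*(g^2 + 2*g) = g*(g + 1)^2*(g + 4)*(g + 2)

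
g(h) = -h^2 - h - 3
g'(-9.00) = 17.00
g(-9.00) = -75.00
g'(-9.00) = 17.00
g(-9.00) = -75.00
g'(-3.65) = 6.30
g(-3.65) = -12.67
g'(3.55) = -8.10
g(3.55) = -19.15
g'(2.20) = -5.40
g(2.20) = -10.04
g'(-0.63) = 0.26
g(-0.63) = -2.77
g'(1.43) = -3.86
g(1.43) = -6.47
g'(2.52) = -6.04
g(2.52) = -11.87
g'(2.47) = -5.94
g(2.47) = -11.57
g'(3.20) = -7.40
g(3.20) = -16.44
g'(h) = -2*h - 1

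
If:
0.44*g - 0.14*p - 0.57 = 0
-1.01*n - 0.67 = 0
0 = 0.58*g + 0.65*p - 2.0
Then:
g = 1.77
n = -0.66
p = 1.50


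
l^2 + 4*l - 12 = (l - 2)*(l + 6)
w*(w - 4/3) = w^2 - 4*w/3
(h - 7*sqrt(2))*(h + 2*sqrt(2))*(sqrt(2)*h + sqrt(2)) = sqrt(2)*h^3 - 10*h^2 + sqrt(2)*h^2 - 28*sqrt(2)*h - 10*h - 28*sqrt(2)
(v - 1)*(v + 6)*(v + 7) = v^3 + 12*v^2 + 29*v - 42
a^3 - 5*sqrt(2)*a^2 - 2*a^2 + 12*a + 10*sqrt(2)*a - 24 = (a - 2)*(a - 3*sqrt(2))*(a - 2*sqrt(2))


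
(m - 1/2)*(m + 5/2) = m^2 + 2*m - 5/4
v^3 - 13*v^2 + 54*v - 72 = (v - 6)*(v - 4)*(v - 3)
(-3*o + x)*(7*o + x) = -21*o^2 + 4*o*x + x^2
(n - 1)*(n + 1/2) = n^2 - n/2 - 1/2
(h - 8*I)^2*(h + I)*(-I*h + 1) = -I*h^4 - 14*h^3 + 33*I*h^2 - 112*h - 64*I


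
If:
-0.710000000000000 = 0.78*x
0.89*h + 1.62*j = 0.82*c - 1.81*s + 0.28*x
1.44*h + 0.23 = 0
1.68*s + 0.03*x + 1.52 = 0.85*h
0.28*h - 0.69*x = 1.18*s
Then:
No Solution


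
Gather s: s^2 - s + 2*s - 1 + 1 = s^2 + s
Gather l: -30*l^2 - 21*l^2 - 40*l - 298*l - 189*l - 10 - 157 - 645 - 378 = -51*l^2 - 527*l - 1190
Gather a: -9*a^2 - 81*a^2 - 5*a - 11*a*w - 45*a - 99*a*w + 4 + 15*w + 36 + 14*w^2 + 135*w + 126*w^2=-90*a^2 + a*(-110*w - 50) + 140*w^2 + 150*w + 40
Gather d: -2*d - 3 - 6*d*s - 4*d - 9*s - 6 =d*(-6*s - 6) - 9*s - 9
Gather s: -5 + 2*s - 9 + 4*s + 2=6*s - 12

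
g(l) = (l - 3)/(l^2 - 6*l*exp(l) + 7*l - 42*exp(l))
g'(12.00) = 0.00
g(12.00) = 0.00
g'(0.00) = -0.09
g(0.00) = 0.07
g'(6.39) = 0.00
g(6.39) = -0.00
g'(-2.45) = -0.10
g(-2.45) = 0.40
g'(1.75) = -0.01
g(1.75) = 0.00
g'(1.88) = -0.01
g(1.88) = 0.00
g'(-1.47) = -0.15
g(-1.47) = 0.28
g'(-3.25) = -0.10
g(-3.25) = 0.48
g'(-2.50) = -0.10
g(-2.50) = 0.41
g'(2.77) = -0.00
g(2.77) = 0.00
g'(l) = (l - 3)*(6*l*exp(l) - 2*l + 48*exp(l) - 7)/(l^2 - 6*l*exp(l) + 7*l - 42*exp(l))^2 + 1/(l^2 - 6*l*exp(l) + 7*l - 42*exp(l)) = (l^2 - 6*l*exp(l) + 7*l + (l - 3)*(6*l*exp(l) - 2*l + 48*exp(l) - 7) - 42*exp(l))/(l^2 - 6*l*exp(l) + 7*l - 42*exp(l))^2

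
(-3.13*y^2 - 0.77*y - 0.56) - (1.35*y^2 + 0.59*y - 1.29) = -4.48*y^2 - 1.36*y + 0.73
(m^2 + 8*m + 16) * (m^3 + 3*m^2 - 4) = m^5 + 11*m^4 + 40*m^3 + 44*m^2 - 32*m - 64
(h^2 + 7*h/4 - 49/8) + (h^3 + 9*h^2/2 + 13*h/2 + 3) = h^3 + 11*h^2/2 + 33*h/4 - 25/8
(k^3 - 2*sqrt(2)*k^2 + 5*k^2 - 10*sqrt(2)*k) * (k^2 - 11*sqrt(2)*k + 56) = k^5 - 13*sqrt(2)*k^4 + 5*k^4 - 65*sqrt(2)*k^3 + 100*k^3 - 112*sqrt(2)*k^2 + 500*k^2 - 560*sqrt(2)*k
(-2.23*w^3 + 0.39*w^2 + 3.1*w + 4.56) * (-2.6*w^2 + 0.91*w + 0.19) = 5.798*w^5 - 3.0433*w^4 - 8.1288*w^3 - 8.9609*w^2 + 4.7386*w + 0.8664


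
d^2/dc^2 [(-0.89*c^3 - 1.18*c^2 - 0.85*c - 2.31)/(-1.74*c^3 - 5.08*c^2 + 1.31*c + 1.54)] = (-8.58863999999994*c^6 + 27.6127560000002*c^5 + 173.761272*c^4 + 451.394966*c^3 + 419.577312*c^2 - 2.53360800000002*c + 46.238962)/(5.268024*c^9 + 46.140624*c^8 + 122.81094*c^7 + 47.632888*c^6 - 174.135318*c^5 - 72.010548*c^4 + 71.622013*c^3 + 28.214802*c^2 - 9.320388*c - 3.652264)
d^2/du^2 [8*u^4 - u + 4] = 96*u^2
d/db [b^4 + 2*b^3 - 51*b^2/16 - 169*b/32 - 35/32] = 4*b^3 + 6*b^2 - 51*b/8 - 169/32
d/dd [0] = 0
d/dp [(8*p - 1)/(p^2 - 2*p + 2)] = 2*(-4*p^2 + p + 7)/(p^4 - 4*p^3 + 8*p^2 - 8*p + 4)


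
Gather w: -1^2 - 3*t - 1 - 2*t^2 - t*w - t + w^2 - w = -2*t^2 - 4*t + w^2 + w*(-t - 1) - 2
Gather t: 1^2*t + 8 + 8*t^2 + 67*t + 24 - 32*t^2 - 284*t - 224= -24*t^2 - 216*t - 192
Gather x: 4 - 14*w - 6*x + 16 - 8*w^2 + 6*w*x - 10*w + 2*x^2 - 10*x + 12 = -8*w^2 - 24*w + 2*x^2 + x*(6*w - 16) + 32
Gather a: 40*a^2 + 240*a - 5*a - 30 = 40*a^2 + 235*a - 30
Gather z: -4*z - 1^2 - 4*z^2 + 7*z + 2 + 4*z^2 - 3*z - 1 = 0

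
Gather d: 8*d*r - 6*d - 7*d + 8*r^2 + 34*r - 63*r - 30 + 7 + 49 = d*(8*r - 13) + 8*r^2 - 29*r + 26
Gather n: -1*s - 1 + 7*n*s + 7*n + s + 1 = n*(7*s + 7)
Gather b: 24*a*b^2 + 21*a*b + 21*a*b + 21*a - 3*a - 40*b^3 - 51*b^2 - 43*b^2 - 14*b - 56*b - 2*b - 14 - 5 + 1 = 18*a - 40*b^3 + b^2*(24*a - 94) + b*(42*a - 72) - 18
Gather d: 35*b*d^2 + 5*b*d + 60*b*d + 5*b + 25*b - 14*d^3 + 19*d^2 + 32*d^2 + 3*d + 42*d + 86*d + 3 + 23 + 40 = 30*b - 14*d^3 + d^2*(35*b + 51) + d*(65*b + 131) + 66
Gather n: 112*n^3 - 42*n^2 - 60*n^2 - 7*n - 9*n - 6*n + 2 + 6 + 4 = 112*n^3 - 102*n^2 - 22*n + 12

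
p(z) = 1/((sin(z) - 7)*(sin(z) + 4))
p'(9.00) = 0.00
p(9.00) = -0.03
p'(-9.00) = 0.00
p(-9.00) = -0.04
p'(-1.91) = -0.00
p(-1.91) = -0.04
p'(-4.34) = -0.00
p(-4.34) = -0.03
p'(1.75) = -0.00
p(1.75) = -0.03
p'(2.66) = -0.00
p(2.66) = -0.03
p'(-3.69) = -0.00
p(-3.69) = -0.03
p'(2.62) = -0.00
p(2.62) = -0.03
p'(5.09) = 0.00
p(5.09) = -0.04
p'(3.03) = -0.00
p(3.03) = -0.04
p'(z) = -cos(z)/((sin(z) - 7)*(sin(z) + 4)^2) - cos(z)/((sin(z) - 7)^2*(sin(z) + 4)) = (3 - 2*sin(z))*cos(z)/((sin(z) - 7)^2*(sin(z) + 4)^2)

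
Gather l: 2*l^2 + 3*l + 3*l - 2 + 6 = 2*l^2 + 6*l + 4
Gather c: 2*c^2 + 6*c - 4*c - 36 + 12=2*c^2 + 2*c - 24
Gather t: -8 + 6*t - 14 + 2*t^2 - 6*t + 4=2*t^2 - 18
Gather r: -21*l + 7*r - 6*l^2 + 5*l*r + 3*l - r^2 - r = -6*l^2 - 18*l - r^2 + r*(5*l + 6)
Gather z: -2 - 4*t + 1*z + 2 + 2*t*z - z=2*t*z - 4*t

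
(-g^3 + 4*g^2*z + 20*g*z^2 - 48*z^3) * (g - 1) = -g^4 + 4*g^3*z + g^3 + 20*g^2*z^2 - 4*g^2*z - 48*g*z^3 - 20*g*z^2 + 48*z^3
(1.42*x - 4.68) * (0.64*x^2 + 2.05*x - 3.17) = 0.9088*x^3 - 0.0842000000000005*x^2 - 14.0954*x + 14.8356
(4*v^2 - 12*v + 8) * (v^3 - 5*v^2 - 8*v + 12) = 4*v^5 - 32*v^4 + 36*v^3 + 104*v^2 - 208*v + 96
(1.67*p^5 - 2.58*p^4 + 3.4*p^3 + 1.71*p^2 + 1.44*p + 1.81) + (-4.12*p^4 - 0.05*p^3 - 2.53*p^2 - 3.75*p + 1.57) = 1.67*p^5 - 6.7*p^4 + 3.35*p^3 - 0.82*p^2 - 2.31*p + 3.38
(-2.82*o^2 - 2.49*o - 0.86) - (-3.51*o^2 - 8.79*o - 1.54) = 0.69*o^2 + 6.3*o + 0.68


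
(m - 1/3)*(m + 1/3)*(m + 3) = m^3 + 3*m^2 - m/9 - 1/3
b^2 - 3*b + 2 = (b - 2)*(b - 1)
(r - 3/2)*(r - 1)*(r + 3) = r^3 + r^2/2 - 6*r + 9/2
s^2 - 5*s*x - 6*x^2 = (s - 6*x)*(s + x)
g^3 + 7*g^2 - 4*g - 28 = (g - 2)*(g + 2)*(g + 7)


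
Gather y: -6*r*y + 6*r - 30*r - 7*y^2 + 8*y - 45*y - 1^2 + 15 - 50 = -24*r - 7*y^2 + y*(-6*r - 37) - 36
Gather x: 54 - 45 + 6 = 15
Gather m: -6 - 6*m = -6*m - 6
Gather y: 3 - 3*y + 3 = 6 - 3*y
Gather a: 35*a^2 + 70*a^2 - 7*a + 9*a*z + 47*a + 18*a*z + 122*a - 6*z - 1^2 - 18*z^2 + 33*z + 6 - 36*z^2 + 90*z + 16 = 105*a^2 + a*(27*z + 162) - 54*z^2 + 117*z + 21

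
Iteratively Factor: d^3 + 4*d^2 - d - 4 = (d - 1)*(d^2 + 5*d + 4) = (d - 1)*(d + 4)*(d + 1)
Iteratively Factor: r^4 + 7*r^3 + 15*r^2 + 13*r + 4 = (r + 1)*(r^3 + 6*r^2 + 9*r + 4) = (r + 1)^2*(r^2 + 5*r + 4) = (r + 1)^3*(r + 4)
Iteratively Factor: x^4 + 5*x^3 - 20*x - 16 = (x + 1)*(x^3 + 4*x^2 - 4*x - 16) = (x + 1)*(x + 2)*(x^2 + 2*x - 8) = (x - 2)*(x + 1)*(x + 2)*(x + 4)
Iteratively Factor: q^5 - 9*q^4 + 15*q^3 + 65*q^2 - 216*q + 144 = (q - 4)*(q^4 - 5*q^3 - 5*q^2 + 45*q - 36) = (q - 4)*(q - 1)*(q^3 - 4*q^2 - 9*q + 36) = (q - 4)*(q - 3)*(q - 1)*(q^2 - q - 12) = (q - 4)^2*(q - 3)*(q - 1)*(q + 3)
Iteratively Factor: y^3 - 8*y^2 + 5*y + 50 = (y - 5)*(y^2 - 3*y - 10) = (y - 5)*(y + 2)*(y - 5)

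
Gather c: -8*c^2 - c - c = -8*c^2 - 2*c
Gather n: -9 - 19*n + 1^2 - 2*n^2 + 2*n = -2*n^2 - 17*n - 8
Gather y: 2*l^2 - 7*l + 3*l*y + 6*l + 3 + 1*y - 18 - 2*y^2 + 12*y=2*l^2 - l - 2*y^2 + y*(3*l + 13) - 15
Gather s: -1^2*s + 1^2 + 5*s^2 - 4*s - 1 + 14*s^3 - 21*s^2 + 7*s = 14*s^3 - 16*s^2 + 2*s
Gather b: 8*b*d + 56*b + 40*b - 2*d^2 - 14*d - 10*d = b*(8*d + 96) - 2*d^2 - 24*d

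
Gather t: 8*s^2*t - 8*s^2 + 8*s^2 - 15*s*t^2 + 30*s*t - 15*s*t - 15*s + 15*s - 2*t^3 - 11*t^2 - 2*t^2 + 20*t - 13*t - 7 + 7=-2*t^3 + t^2*(-15*s - 13) + t*(8*s^2 + 15*s + 7)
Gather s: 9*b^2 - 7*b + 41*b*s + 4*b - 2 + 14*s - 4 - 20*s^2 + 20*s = 9*b^2 - 3*b - 20*s^2 + s*(41*b + 34) - 6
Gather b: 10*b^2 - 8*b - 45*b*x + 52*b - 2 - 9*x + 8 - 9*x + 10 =10*b^2 + b*(44 - 45*x) - 18*x + 16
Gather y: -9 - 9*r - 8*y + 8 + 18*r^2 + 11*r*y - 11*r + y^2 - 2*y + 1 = 18*r^2 - 20*r + y^2 + y*(11*r - 10)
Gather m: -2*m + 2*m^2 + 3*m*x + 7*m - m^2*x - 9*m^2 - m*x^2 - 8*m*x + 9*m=m^2*(-x - 7) + m*(-x^2 - 5*x + 14)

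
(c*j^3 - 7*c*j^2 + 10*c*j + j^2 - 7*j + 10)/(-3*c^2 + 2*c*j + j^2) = (c*j^3 - 7*c*j^2 + 10*c*j + j^2 - 7*j + 10)/(-3*c^2 + 2*c*j + j^2)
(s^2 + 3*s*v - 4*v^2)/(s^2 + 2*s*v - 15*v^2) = (s^2 + 3*s*v - 4*v^2)/(s^2 + 2*s*v - 15*v^2)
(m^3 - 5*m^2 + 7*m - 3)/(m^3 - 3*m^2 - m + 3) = (m - 1)/(m + 1)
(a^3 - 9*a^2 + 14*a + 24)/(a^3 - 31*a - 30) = (a - 4)/(a + 5)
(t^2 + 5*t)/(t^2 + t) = (t + 5)/(t + 1)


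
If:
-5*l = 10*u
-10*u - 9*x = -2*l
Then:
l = 9*x/7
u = -9*x/14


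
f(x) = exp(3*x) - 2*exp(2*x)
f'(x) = 3*exp(3*x) - 4*exp(2*x)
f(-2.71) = -0.01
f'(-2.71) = -0.02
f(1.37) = 29.97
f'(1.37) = 120.89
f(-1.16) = -0.17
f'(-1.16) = -0.30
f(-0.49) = -0.52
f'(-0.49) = -0.81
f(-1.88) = -0.04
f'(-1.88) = -0.08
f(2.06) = 359.87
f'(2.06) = 1202.74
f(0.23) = -1.17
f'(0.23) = -0.36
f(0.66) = -0.24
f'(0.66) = 6.75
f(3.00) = 7296.23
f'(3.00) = 22695.54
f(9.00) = 531916920663.52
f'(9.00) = 1595882081928.85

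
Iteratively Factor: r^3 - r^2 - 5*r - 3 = (r + 1)*(r^2 - 2*r - 3) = (r + 1)^2*(r - 3)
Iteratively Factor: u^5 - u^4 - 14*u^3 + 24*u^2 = (u + 4)*(u^4 - 5*u^3 + 6*u^2) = u*(u + 4)*(u^3 - 5*u^2 + 6*u) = u^2*(u + 4)*(u^2 - 5*u + 6) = u^2*(u - 2)*(u + 4)*(u - 3)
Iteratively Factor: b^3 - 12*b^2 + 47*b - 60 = (b - 4)*(b^2 - 8*b + 15) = (b - 5)*(b - 4)*(b - 3)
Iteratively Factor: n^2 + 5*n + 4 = (n + 4)*(n + 1)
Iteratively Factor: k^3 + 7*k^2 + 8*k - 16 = (k + 4)*(k^2 + 3*k - 4) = (k - 1)*(k + 4)*(k + 4)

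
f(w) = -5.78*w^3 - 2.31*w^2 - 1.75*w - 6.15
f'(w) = -17.34*w^2 - 4.62*w - 1.75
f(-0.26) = -5.75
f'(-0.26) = -1.72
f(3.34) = -253.13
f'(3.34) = -210.62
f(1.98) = -63.54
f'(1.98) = -78.88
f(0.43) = -7.79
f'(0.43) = -6.94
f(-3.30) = 182.18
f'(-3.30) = -175.34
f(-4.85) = 607.41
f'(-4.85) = -387.22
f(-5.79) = 1048.47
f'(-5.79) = -556.31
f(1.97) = -62.75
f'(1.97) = -78.15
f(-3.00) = 134.37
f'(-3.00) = -143.95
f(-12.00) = 9670.05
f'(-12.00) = -2443.27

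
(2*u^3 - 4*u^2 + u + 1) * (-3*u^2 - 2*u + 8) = -6*u^5 + 8*u^4 + 21*u^3 - 37*u^2 + 6*u + 8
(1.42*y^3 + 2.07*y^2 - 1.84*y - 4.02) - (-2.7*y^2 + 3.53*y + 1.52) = 1.42*y^3 + 4.77*y^2 - 5.37*y - 5.54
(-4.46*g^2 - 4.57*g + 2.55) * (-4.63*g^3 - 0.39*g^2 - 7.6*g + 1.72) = 20.6498*g^5 + 22.8985*g^4 + 23.8718*g^3 + 26.0663*g^2 - 27.2404*g + 4.386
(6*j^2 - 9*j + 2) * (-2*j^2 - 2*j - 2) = -12*j^4 + 6*j^3 + 2*j^2 + 14*j - 4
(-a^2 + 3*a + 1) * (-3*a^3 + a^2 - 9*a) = 3*a^5 - 10*a^4 + 9*a^3 - 26*a^2 - 9*a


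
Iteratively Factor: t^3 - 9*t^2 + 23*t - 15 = (t - 3)*(t^2 - 6*t + 5) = (t - 5)*(t - 3)*(t - 1)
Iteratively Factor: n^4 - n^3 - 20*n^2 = (n + 4)*(n^3 - 5*n^2) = (n - 5)*(n + 4)*(n^2) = n*(n - 5)*(n + 4)*(n)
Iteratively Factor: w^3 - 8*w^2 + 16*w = (w - 4)*(w^2 - 4*w) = w*(w - 4)*(w - 4)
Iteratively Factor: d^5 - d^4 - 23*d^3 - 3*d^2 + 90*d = (d - 5)*(d^4 + 4*d^3 - 3*d^2 - 18*d) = d*(d - 5)*(d^3 + 4*d^2 - 3*d - 18) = d*(d - 5)*(d + 3)*(d^2 + d - 6) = d*(d - 5)*(d - 2)*(d + 3)*(d + 3)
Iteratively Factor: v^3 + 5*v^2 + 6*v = (v)*(v^2 + 5*v + 6) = v*(v + 3)*(v + 2)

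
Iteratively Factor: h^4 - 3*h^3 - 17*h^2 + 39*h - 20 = (h + 4)*(h^3 - 7*h^2 + 11*h - 5) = (h - 1)*(h + 4)*(h^2 - 6*h + 5) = (h - 5)*(h - 1)*(h + 4)*(h - 1)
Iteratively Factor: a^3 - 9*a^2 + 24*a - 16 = (a - 1)*(a^2 - 8*a + 16) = (a - 4)*(a - 1)*(a - 4)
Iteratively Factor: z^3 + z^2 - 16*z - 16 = (z + 1)*(z^2 - 16) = (z - 4)*(z + 1)*(z + 4)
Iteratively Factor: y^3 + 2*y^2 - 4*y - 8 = (y - 2)*(y^2 + 4*y + 4) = (y - 2)*(y + 2)*(y + 2)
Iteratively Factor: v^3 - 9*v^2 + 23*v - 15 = (v - 3)*(v^2 - 6*v + 5) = (v - 5)*(v - 3)*(v - 1)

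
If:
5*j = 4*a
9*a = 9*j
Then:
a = 0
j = 0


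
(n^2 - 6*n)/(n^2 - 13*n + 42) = n/(n - 7)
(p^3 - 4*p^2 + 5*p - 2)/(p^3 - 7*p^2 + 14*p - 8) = (p - 1)/(p - 4)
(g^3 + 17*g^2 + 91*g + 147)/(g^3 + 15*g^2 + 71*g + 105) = (g + 7)/(g + 5)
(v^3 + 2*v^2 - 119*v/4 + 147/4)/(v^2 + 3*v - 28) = (v^2 - 5*v + 21/4)/(v - 4)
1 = 1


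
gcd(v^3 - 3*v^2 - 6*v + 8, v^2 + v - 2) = v^2 + v - 2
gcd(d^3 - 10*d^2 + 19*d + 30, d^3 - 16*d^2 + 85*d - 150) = d^2 - 11*d + 30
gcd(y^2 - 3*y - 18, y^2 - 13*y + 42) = y - 6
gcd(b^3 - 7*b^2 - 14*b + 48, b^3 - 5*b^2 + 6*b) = b - 2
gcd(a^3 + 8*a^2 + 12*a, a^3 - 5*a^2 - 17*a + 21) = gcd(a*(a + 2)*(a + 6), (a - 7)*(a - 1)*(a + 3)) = 1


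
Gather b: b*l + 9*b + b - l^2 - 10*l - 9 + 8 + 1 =b*(l + 10) - l^2 - 10*l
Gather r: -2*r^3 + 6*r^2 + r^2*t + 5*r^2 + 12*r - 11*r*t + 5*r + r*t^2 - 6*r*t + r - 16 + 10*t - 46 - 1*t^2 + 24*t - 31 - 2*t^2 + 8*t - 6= -2*r^3 + r^2*(t + 11) + r*(t^2 - 17*t + 18) - 3*t^2 + 42*t - 99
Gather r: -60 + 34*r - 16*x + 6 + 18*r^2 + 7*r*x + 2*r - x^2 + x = 18*r^2 + r*(7*x + 36) - x^2 - 15*x - 54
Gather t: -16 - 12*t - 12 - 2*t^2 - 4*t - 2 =-2*t^2 - 16*t - 30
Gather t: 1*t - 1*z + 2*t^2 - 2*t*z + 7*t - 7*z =2*t^2 + t*(8 - 2*z) - 8*z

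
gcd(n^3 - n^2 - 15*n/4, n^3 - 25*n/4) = n^2 - 5*n/2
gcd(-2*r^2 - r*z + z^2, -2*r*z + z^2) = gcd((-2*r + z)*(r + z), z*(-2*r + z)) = -2*r + z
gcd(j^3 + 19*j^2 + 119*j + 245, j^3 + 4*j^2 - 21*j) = j + 7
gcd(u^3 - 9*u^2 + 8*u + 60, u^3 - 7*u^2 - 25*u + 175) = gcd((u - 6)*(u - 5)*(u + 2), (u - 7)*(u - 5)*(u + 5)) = u - 5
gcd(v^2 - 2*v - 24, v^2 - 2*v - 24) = v^2 - 2*v - 24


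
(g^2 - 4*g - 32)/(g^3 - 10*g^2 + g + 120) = (g + 4)/(g^2 - 2*g - 15)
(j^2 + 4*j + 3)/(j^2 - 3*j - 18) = (j + 1)/(j - 6)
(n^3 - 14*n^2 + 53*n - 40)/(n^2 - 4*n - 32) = (n^2 - 6*n + 5)/(n + 4)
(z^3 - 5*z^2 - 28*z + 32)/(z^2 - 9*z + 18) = (z^3 - 5*z^2 - 28*z + 32)/(z^2 - 9*z + 18)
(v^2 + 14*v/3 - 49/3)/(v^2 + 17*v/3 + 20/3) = (3*v^2 + 14*v - 49)/(3*v^2 + 17*v + 20)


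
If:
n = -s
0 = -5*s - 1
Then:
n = 1/5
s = -1/5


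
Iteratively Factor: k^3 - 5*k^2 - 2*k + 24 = (k - 4)*(k^2 - k - 6) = (k - 4)*(k + 2)*(k - 3)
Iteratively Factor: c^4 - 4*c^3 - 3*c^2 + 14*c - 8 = (c - 1)*(c^3 - 3*c^2 - 6*c + 8) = (c - 1)*(c + 2)*(c^2 - 5*c + 4) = (c - 4)*(c - 1)*(c + 2)*(c - 1)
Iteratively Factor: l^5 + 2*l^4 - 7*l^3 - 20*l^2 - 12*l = (l + 1)*(l^4 + l^3 - 8*l^2 - 12*l) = (l + 1)*(l + 2)*(l^3 - l^2 - 6*l) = l*(l + 1)*(l + 2)*(l^2 - l - 6) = l*(l - 3)*(l + 1)*(l + 2)*(l + 2)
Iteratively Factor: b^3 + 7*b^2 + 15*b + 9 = (b + 3)*(b^2 + 4*b + 3) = (b + 3)^2*(b + 1)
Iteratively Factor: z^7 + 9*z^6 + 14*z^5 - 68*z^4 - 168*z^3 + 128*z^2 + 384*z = (z + 2)*(z^6 + 7*z^5 - 68*z^3 - 32*z^2 + 192*z) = (z - 2)*(z + 2)*(z^5 + 9*z^4 + 18*z^3 - 32*z^2 - 96*z) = (z - 2)^2*(z + 2)*(z^4 + 11*z^3 + 40*z^2 + 48*z) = z*(z - 2)^2*(z + 2)*(z^3 + 11*z^2 + 40*z + 48) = z*(z - 2)^2*(z + 2)*(z + 4)*(z^2 + 7*z + 12) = z*(z - 2)^2*(z + 2)*(z + 3)*(z + 4)*(z + 4)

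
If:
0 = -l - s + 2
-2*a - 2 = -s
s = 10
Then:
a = 4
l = -8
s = 10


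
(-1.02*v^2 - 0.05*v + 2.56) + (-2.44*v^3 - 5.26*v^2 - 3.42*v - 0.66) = -2.44*v^3 - 6.28*v^2 - 3.47*v + 1.9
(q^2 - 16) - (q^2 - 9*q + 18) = 9*q - 34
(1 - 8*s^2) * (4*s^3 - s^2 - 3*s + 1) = -32*s^5 + 8*s^4 + 28*s^3 - 9*s^2 - 3*s + 1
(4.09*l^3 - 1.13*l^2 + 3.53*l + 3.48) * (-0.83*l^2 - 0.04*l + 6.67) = -3.3947*l^5 + 0.7743*l^4 + 24.3956*l^3 - 10.5667*l^2 + 23.4059*l + 23.2116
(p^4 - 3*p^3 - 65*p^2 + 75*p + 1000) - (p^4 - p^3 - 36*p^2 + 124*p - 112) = -2*p^3 - 29*p^2 - 49*p + 1112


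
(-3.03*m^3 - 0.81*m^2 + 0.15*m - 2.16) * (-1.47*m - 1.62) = 4.4541*m^4 + 6.0993*m^3 + 1.0917*m^2 + 2.9322*m + 3.4992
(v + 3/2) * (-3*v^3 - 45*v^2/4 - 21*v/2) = -3*v^4 - 63*v^3/4 - 219*v^2/8 - 63*v/4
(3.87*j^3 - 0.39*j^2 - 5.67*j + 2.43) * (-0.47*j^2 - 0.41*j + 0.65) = -1.8189*j^5 - 1.4034*j^4 + 5.3403*j^3 + 0.9291*j^2 - 4.6818*j + 1.5795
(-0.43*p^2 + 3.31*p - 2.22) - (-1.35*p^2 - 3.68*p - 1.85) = 0.92*p^2 + 6.99*p - 0.37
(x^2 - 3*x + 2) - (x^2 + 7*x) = 2 - 10*x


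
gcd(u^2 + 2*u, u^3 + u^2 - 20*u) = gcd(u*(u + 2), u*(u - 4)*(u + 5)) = u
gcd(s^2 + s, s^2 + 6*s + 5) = s + 1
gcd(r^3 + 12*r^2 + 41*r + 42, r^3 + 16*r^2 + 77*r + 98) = r^2 + 9*r + 14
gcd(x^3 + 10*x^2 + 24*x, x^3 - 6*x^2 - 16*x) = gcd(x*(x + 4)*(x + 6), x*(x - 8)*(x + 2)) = x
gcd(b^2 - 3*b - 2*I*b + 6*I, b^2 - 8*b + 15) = b - 3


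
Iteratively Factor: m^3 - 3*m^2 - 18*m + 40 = (m - 2)*(m^2 - m - 20) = (m - 5)*(m - 2)*(m + 4)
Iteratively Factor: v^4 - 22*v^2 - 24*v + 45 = (v - 5)*(v^3 + 5*v^2 + 3*v - 9) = (v - 5)*(v - 1)*(v^2 + 6*v + 9) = (v - 5)*(v - 1)*(v + 3)*(v + 3)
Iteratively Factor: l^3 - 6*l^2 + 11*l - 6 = (l - 1)*(l^2 - 5*l + 6) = (l - 2)*(l - 1)*(l - 3)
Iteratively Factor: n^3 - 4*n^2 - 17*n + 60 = (n + 4)*(n^2 - 8*n + 15) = (n - 3)*(n + 4)*(n - 5)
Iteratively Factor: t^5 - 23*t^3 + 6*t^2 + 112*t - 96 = (t - 1)*(t^4 + t^3 - 22*t^2 - 16*t + 96) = (t - 1)*(t + 4)*(t^3 - 3*t^2 - 10*t + 24) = (t - 2)*(t - 1)*(t + 4)*(t^2 - t - 12) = (t - 2)*(t - 1)*(t + 3)*(t + 4)*(t - 4)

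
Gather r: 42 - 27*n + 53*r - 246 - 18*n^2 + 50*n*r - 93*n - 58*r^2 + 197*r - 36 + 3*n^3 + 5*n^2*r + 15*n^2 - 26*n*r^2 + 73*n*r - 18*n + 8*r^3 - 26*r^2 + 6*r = 3*n^3 - 3*n^2 - 138*n + 8*r^3 + r^2*(-26*n - 84) + r*(5*n^2 + 123*n + 256) - 240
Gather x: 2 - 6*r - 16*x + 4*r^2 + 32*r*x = 4*r^2 - 6*r + x*(32*r - 16) + 2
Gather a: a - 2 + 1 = a - 1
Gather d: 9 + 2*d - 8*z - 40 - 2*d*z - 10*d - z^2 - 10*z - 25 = d*(-2*z - 8) - z^2 - 18*z - 56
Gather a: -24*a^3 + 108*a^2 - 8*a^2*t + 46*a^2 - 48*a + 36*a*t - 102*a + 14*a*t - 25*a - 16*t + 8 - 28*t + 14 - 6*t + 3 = -24*a^3 + a^2*(154 - 8*t) + a*(50*t - 175) - 50*t + 25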